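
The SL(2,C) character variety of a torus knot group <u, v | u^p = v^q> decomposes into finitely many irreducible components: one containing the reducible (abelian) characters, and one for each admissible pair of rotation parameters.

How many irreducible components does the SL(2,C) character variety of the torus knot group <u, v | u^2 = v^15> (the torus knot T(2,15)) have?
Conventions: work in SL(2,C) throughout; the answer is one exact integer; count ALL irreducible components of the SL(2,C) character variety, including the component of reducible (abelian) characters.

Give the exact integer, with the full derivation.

In the torus knot group T(2,15), u^2 = v^15 is central, so an irreducible representation sends it to +I or -I (Schur).
On an irreducible component, tr(u) is locked at 2*cos(pi*alpha/2) for some alpha in 1..1, and tr(v) at 2*cos(pi*beta/15) for some beta in 1..14.
u^2 = (-1)^alpha I and v^15 = (-1)^beta I must agree, so alpha and beta have equal parity.
Counting: 1 odd alphas x 7 odd betas + 0 even alphas x 7 even betas = 7 + 0 = 7.
components with irreducible characters: 7; plus the single component of reducible (abelian) characters: total 8.

8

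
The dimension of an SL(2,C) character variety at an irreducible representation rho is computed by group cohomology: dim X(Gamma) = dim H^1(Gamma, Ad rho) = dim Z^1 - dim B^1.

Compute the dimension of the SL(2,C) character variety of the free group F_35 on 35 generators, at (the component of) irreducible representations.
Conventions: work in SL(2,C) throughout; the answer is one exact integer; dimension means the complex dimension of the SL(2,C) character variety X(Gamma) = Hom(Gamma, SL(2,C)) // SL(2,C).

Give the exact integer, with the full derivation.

102

Gamma = F_35 has 35 generators and no relators.
A cocycle picks one sl_2 vector per generator freely, giving dim Z^1 = 3*35 = 105.
dim B^1 = 3: the coboundary map is injective because an irreducible image has centralizer 0 in sl_2.
dim X = dim H^1 = dim Z^1 - dim B^1 = 105 - 3 = 102.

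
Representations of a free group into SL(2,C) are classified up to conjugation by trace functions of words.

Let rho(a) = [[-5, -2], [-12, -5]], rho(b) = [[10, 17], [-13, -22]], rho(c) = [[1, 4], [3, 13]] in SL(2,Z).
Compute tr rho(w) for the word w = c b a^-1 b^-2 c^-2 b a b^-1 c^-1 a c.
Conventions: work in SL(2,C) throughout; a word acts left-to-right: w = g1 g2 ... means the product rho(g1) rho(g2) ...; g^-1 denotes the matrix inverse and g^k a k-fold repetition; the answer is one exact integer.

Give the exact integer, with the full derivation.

rho(c) = [[1, 4], [3, 13]]
... * rho(b) = [[10, 17], [-13, -22]]  ->  [[-42, -71], [-139, -235]]
... * rho(a^-1) = [[-5, 2], [12, -5]]  ->  [[-642, 271], [-2125, 897]]
... * rho(b^-1) = [[-22, -17], [13, 10]]  ->  [[17647, 13624], [58411, 45095]]
... * rho(b^-1) = [[-22, -17], [13, 10]]  ->  [[-211122, -163759], [-698807, -542037]]
... * rho(c^-1) = [[13, -4], [-3, 1]]  ->  [[-2253309, 680729], [-7458380, 2253191]]
... * rho(c^-1) = [[13, -4], [-3, 1]]  ->  [[-31335204, 9693965], [-103718513, 32086711]]
... * rho(b) = [[10, 17], [-13, -22]]  ->  [[-439373585, -745965698], [-1454312373, -2469122363]]
... * rho(a) = [[-5, -2], [-12, -5]]  ->  [[11148456301, 4608575660], [36901030221, 15254236561]]
... * rho(b^-1) = [[-22, -17], [13, 10]]  ->  [[-185354555042, -143438000517], [-613517589569, -474775148147]]
... * rho(c^-1) = [[13, -4], [-3, 1]]  ->  [[-1979295213995, 597980219651], [-6551403219956, 1979295210129]]
... * rho(a) = [[-5, -2], [-12, -5]]  ->  [[2720713434163, 968689329735], [9005473578232, 3206330389267]]
... * rho(c) = [[1, 4], [3, 13]]  ->  [[5626781423368, 23475815023207], [18624464746033, 77704189373399]]
tr = 5626781423368 + 77704189373399 = 83330970796767

83330970796767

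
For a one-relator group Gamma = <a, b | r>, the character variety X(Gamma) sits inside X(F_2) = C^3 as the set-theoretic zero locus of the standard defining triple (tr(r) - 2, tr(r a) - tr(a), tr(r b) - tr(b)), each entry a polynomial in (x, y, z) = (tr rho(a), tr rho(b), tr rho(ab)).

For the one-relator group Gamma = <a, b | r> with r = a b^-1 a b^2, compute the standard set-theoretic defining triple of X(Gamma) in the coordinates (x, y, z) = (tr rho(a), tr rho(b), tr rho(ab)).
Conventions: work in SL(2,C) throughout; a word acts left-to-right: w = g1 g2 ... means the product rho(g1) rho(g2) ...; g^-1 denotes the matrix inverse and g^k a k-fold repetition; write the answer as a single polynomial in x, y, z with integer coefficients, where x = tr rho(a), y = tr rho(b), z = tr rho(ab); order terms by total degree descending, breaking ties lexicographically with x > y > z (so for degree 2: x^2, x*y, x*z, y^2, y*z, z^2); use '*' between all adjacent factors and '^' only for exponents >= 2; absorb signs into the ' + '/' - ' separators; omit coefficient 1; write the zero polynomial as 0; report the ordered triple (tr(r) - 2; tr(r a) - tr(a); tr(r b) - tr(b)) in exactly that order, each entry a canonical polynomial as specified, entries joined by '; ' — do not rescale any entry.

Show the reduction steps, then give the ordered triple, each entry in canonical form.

so tr(a^2 b) = tr(a) * tr(b a) - tr(b) = x*z - y
reduce: tr(a^2) = tr(a) * tr(a) - tr(1) = x^2 - 2
reduce: tr(a b^2 a) = tr(b) * tr(a^2 b) - tr(a^2) = x*y*z - x^2 - y^2 + 2
tr(a b a b) = tr(b a) * tr(b a) - tr(1)   [split at repeated b] = z^2 - 2
tr(a b^2 a b) = tr(b) * tr(a b a b) - tr(a b a) = y*z^2 - x*z - y
tr(a b^-1 a b^2) = tr(a b^2 a) * tr(b) - tr(a b^2 a b) = x*y^2*z - x^2*y - y^3 - y*z^2 + x*z + 3*y
so tr(a^3 b) = tr(a) * tr(a b a) - tr(a b)   [square of a] = x^2*z - x*y - z
so tr(a^3) = tr(a) * tr(a^2) - tr(a)   [square of a] = x^3 - 3*x
tr(a b^2 a^2) = tr(b) * tr(a^3 b) - tr(a^3)   [square of b] = x^2*y*z - x^3 - x*y^2 - y*z + 3*x
reduce: tr(b a b) = tr(b) * tr(a b) - tr(a)   [square of b] = y*z - x
tr(b a b^2) = tr(b) * tr(b a b) - tr(b a)   [square of b] = y^2*z - x*y - z
tr(a b^2 a^2 b) = tr(a) * tr(b a b^2 a) - tr(b a b^2)   [square of a] = x*y*z^2 - x^2*z - y^2*z + z
tr(a b^-1 a b^2 a) = tr(a b^2 a^2) * tr(b) - tr(a b^2 a^2 b)   [inverse elimination on b] = x^2*y^2*z - x^3*y - x*y^3 - x*y*z^2 + x^2*z + 3*x*y - z
tr(a b^3 a) = tr(b) * tr(a^2 b^2) - tr(a^2 b)   [square of b] = x*y^2*z - x^2*y - y^3 - x*z + 3*y
reduce: tr(a b^3 a b) = tr(b) * tr(a b a b^2) - tr(a b a b)   [square of b] = y^2*z^2 - x*y*z - y^2 - z^2 + 2
so tr(a b^-1 a b^3) = tr(a b^3 a) * tr(b) - tr(a b^3 a b)   [inverse elimination on b] = x*y^3*z - x^2*y^2 - y^4 - y^2*z^2 + 4*y^2 + z^2 - 2
assemble the triple (tr(r) - 2; tr(r a) - x; tr(r b) - y)

x*y^2*z - x^2*y - y^3 - y*z^2 + x*z + 3*y - 2; x^2*y^2*z - x^3*y - x*y^3 - x*y*z^2 + x^2*z + 3*x*y - x - z; x*y^3*z - x^2*y^2 - y^4 - y^2*z^2 + 4*y^2 + z^2 - y - 2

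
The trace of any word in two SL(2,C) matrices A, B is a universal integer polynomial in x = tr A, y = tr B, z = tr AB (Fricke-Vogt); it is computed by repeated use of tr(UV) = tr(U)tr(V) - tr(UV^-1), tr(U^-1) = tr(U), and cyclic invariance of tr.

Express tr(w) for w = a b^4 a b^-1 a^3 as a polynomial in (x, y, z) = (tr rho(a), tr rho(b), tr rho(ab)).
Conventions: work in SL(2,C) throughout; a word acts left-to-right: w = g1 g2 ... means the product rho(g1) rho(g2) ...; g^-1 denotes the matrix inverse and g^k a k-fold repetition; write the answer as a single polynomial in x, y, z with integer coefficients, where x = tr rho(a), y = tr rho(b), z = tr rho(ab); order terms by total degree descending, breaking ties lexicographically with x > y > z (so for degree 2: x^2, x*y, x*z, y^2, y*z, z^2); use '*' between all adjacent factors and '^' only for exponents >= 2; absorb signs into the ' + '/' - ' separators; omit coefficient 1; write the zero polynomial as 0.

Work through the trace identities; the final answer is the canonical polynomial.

trace(b^2 a) = trace(b)*trace(a b) - trace(a)  (reduce the b square) = y*z - x
trace(b^2) = trace(b)*trace(b) - trace(1)  (reduce the b square) = y^2 - 2
and trace(b a^2 b) = trace(a)*trace(b^2 a) - trace(b^2)  (reduce the a square) = x*y*z - x^2 - y^2 + 2
next, trace(b a^2) = trace(a)*trace(b a) - trace(b)  (reduce the a square) = x*z - y
next, trace(a b^3 a) = trace(b)*trace(b a^2 b) - trace(b a^2)  (reduce the b square) = x*y^2*z - x^2*y - y^3 - x*z + 3*y
trace(a b^3) = trace(b)*trace(b a b) - trace(b a)  (reduce the b square) = y^2*z - x*y - z
trace(a^2 b^3 a) = trace(a)*trace(a b^3 a) - trace(a b^3)  (reduce the a square) = x^2*y^2*z - x^3*y - x*y^3 - x^2*z - y^2*z + 4*x*y + z
trace(b a^4 b^2) = trace(a)*trace(a^2 b^3 a) - trace(a^2 b^3)  (reduce the a square) = x^3*y^2*z - x^4*y - x^2*y^3 - x^3*z - 2*x*y^2*z + 5*x^2*y + y^3 + 2*x*z - 3*y
trace(b a^3) = trace(a)*trace(b a^2) - trace(b a)  (reduce the a square) = x^2*z - x*y - z
trace(a^4 b) = trace(a)*trace(b a^3) - trace(b a^2)  (reduce the a square) = x^3*z - x^2*y - 2*x*z + y
and trace(a^2) = trace(a)*trace(a) - trace(1)  (reduce the a square) = x^2 - 2
next, trace(a^3) = trace(a)*trace(a^2) - trace(a)  (reduce the a square) = x^3 - 3*x
next, trace(a^4) = trace(a)*trace(a^3) - trace(a^2)  (reduce the a square) = x^4 - 4*x^2 + 2
trace(b a^4 b) = trace(b)*trace(a^4 b) - trace(a^4)  (reduce the b square) = x^3*y*z - x^4 - x^2*y^2 - 2*x*y*z + 4*x^2 + y^2 - 2
trace(a^3 b^4 a) = trace(b)*trace(b a^4 b^2) - trace(b a^4 b)  (reduce the b square) = x^3*y^3*z - x^4*y^2 - x^2*y^4 - 2*x^3*y*z - 2*x*y^3*z + x^4 + 6*x^2*y^2 + y^4 + 4*x*y*z - 4*x^2 - 4*y^2 + 2
trace(a^3 b^2) = trace(a)*trace(b^2 a^2) - trace(b^2 a)  (reduce the a square) = x^2*y*z - x^3 - x*y^2 - y*z + 3*x
trace(a^3 b^4) = trace(b)*trace(a^3 b^3) - trace(a^3 b^2)  (reduce the b square) = x^2*y^3*z - x^3*y^2 - x*y^4 - 2*x^2*y*z - y^3*z + x^3 + 5*x*y^2 + 2*y*z - 3*x
trace(a^4 b^4 a) = trace(a)*trace(a^3 b^4 a) - trace(a^3 b^4)  (reduce the a square) = x^4*y^3*z - x^5*y^2 - x^3*y^4 - 2*x^4*y*z - 3*x^2*y^3*z + x^5 + 7*x^3*y^2 + 2*x*y^4 + 6*x^2*y*z + y^3*z - 5*x^3 - 9*x*y^2 - 2*y*z + 5*x
and trace(a b a b) = trace(b a)*trace(b a) - trace(1)  (split on b) = z^2 - 2
trace(b^2 a b a) = trace(b)*trace(a b a b) - trace(a b a)  (reduce the b square) = y*z^2 - x*z - y
trace(b^2 a b a^2) = trace(a)*trace(b^2 a b a) - trace(b^2 a b)  (reduce the a square) = x*y*z^2 - x^2*z - y^2*z + z
trace(b a b a^3 b) = trace(a)*trace(b^2 a b a^2) - trace(b^2 a b a)  (reduce the a square) = x^2*y*z^2 - x^3*z - x*y^2*z - y*z^2 + 2*x*z + y
trace(a b a b a) = trace(a)*trace(b a b a) - trace(b a b)  (reduce the a square) = x*z^2 - y*z - x
trace(b a b a^3) = trace(a)*trace(a b a b a) - trace(a b a b)  (reduce the a square) = x^2*z^2 - x*y*z - x^2 - z^2 + 2
next, trace(b^2 a b a^3 b) = trace(b)*trace(b a b a^3 b) - trace(b a b a^3)  (reduce the b square) = x^2*y^2*z^2 - x^3*y*z - x*y^3*z - x^2*z^2 - y^2*z^2 + 3*x*y*z + x^2 + y^2 + z^2 - 2
and trace(a^2 b^4 a b a) = trace(b)*trace(b^2 a b a^3 b) - trace(b^2 a b a^3)  (reduce the b square) = x^2*y^3*z^2 - x^3*y^2*z - x*y^4*z - 2*x^2*y*z^2 - y^3*z^2 + x^3*z + 4*x*y^2*z + x^2*y + y^3 + 2*y*z^2 - 2*x*z - 3*y
trace(b^2 a b a^2 b) = trace(b)*trace(b a b a^2 b) - trace(b a b a^2)  (reduce the b square) = x*y^2*z^2 - x^2*y*z - y^3*z - x*z^2 + 2*y*z + x
trace(a^2 b^4 a b) = trace(b)*trace(b^2 a b a^2 b) - trace(b^2 a b a^2)  (reduce the b square) = x*y^3*z^2 - x^2*y^2*z - y^4*z - 2*x*y*z^2 + x^2*z + 3*y^2*z + x*y - z
next, trace(a^4 b^4 a b) = trace(a)*trace(a^2 b^4 a b a) - trace(a^2 b^4 a b)  (reduce the a square) = x^3*y^3*z^2 - x^4*y^2*z - x^2*y^4*z - 2*x^3*y*z^2 - 2*x*y^3*z^2 + x^4*z + 5*x^2*y^2*z + y^4*z + x^3*y + x*y^3 + 4*x*y*z^2 - 3*x^2*z - 3*y^2*z - 4*x*y + z
trace(a b^4 a b^-1 a^3) = trace(a^4 b^4 a)*trace(b) - trace(a^4 b^4 a b)  (eliminate b^-1) = x^4*y^4*z - x^5*y^3 - x^3*y^5 - x^3*y^3*z^2 - x^4*y^2*z - 2*x^2*y^4*z + x^5*y + 7*x^3*y^3 + 2*x^3*y*z^2 + 2*x*y^5 + 2*x*y^3*z^2 - x^4*z + x^2*y^2*z - 6*x^3*y - 10*x*y^3 - 4*x*y*z^2 + 3*x^2*z + y^2*z + 9*x*y - z

x^4*y^4*z - x^5*y^3 - x^3*y^5 - x^3*y^3*z^2 - x^4*y^2*z - 2*x^2*y^4*z + x^5*y + 7*x^3*y^3 + 2*x^3*y*z^2 + 2*x*y^5 + 2*x*y^3*z^2 - x^4*z + x^2*y^2*z - 6*x^3*y - 10*x*y^3 - 4*x*y*z^2 + 3*x^2*z + y^2*z + 9*x*y - z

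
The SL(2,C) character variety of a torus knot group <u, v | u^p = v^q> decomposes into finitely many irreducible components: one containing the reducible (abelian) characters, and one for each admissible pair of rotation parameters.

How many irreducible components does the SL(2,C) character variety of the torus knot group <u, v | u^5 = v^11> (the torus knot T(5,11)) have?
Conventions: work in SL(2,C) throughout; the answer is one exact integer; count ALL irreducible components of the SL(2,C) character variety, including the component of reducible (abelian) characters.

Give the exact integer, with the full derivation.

21

In the torus knot group T(5,11), u^5 = v^11 is central, so an irreducible representation sends it to +I or -I (Schur).
This locks tr(u) to 2*cos(pi*alpha/5), alpha in 1..4, and tr(v) to 2*cos(pi*beta/11), beta in 1..10, on each component of irreducible characters.
Consistency of u^5 = (-1)^alpha I with v^11 = (-1)^beta I forces alpha = beta (mod 2).
count pairs: odd alpha (2 choices) x odd beta (5), plus even alpha (2) x even beta (5): 2*5 + 2*5 = 20.
Total: 20 irreducible-character components + 1 reducible (abelian) component = 21.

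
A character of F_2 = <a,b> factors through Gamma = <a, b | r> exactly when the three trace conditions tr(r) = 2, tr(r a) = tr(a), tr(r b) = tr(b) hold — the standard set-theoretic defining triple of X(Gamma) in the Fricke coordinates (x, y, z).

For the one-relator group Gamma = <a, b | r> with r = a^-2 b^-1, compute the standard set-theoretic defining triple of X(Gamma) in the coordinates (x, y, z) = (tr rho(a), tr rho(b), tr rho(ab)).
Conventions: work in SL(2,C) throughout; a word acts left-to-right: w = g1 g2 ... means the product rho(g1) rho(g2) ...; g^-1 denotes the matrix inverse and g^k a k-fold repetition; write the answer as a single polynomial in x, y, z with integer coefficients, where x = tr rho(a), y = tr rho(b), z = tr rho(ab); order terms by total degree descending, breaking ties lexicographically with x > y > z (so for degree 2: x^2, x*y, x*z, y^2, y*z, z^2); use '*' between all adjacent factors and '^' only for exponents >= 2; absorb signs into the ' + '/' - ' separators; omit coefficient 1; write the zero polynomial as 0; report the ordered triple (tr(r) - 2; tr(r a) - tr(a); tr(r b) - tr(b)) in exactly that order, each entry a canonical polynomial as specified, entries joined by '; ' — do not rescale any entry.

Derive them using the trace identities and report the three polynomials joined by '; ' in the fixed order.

reduce: trace(a^-1) = trace(a) = x
trace(a^-1 b) = trace(b) * trace(a) - trace(b a) = x*y - z
trace(b^-1 a^-1) = trace(a^-1) * trace(b) - trace(a^-1 b) = z
reduce: trace(a^-2 b^-1) = trace(b^-1 a^-1) * trace(a) - trace(b^-1) = x*z - y
reduce: trace(a^-2) = trace(a^-1) * trace(a) - trace(1)  (eliminate a^-1) = x^2 - 2
assemble the triple (trace(r) - 2; trace(r a) - x; trace(r b) - y)

x*z - y - 2; -x + z; x^2 - y - 2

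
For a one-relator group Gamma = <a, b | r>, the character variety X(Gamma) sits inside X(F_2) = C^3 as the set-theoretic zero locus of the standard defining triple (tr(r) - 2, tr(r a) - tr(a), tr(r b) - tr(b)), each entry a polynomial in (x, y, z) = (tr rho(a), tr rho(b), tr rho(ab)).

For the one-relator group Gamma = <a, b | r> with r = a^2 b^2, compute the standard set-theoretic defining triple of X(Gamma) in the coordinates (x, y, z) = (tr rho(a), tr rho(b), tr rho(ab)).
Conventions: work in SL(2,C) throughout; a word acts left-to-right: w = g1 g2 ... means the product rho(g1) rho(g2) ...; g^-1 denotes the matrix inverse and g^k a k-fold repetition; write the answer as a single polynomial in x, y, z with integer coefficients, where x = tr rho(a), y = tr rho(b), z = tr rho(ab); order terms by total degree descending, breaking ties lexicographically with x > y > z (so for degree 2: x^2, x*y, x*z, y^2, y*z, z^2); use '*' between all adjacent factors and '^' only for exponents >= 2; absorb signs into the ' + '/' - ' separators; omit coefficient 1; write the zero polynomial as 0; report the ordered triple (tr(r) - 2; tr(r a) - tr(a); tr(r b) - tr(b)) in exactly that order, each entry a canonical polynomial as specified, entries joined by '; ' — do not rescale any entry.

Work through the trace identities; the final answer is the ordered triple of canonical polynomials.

x*y*z - x^2 - y^2; x^2*y*z - x^3 - x*y^2 - y*z + 2*x; x*y^2*z - x^2*y - y^3 - x*z + 2*y

trace(b^2 a) = trace(b) * trace(a b) - trace(a)  (reduce the b square) = y*z - x
so trace(b^2) = trace(b) * trace(b) - trace(1)  (reduce the b square) = y^2 - 2
so trace(a^2 b^2) = trace(a) * trace(b^2 a) - trace(b^2)  (reduce the a square) = x*y*z - x^2 - y^2 + 2
reduce: trace(a^2 b^2 a) = trace(a) * trace(b^2 a^2) - trace(b^2 a) = x^2*y*z - x^3 - x*y^2 - y*z + 3*x
trace(b a^2) = trace(a) * trace(b a) - trace(b) = x*z - y
trace(a^2 b^3) = trace(b) * trace(b a^2 b) - trace(b a^2) = x*y^2*z - x^2*y - y^3 - x*z + 3*y
assemble the triple (trace(r) - 2; trace(r a) - x; trace(r b) - y)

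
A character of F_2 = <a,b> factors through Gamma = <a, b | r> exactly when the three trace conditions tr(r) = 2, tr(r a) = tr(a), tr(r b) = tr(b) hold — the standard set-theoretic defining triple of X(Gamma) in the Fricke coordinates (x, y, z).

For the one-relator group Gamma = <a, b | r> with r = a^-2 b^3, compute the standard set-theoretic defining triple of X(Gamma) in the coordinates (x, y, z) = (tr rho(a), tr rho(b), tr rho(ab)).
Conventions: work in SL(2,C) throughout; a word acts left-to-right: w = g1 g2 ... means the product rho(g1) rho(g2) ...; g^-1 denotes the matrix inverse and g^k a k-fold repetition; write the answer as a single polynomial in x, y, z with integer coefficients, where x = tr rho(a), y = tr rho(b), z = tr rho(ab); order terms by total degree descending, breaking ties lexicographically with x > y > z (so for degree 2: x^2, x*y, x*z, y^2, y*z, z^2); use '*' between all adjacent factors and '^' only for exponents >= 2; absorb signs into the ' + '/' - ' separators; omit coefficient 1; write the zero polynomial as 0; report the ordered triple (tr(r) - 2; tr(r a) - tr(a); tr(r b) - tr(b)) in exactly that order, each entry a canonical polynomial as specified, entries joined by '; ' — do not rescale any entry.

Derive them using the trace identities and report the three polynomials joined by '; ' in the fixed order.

x^2*y^3 - x*y^2*z - 2*x^2*y - y^3 + x*z + 3*y - 2; x*y^3 - y^2*z - 2*x*y - x + z; x^2*y^4 - x*y^3*z - 3*x^2*y^2 - y^4 + 2*x*y*z + x^2 + 4*y^2 - y - 2

tr(b^2) = tr(b) * tr(b) - tr(1)   [square of b] = y^2 - 2
and tr(b^3) = tr(b) * tr(b^2) - tr(b)   [square of b] = y^3 - 3*y
tr(a b^2) = tr(b) * tr(a b) - tr(a)   [square of b] = y*z - x
tr(b^3 a) = tr(b) * tr(a b^2) - tr(a b)   [square of b] = y^2*z - x*y - z
next, tr(b^3 a^-1) = tr(b^3) * tr(a) - tr(b^3 a)   [inverse elimination on a] = x*y^3 - y^2*z - 2*x*y + z
tr(a^-2 b^3) = tr(b^3 a^-1) * tr(a) - tr(b^3)   [inverse elimination on a] = x^2*y^3 - x*y^2*z - 2*x^2*y - y^3 + x*z + 3*y
tr(b^4) = tr(b) * tr(b^3) - tr(b^2)  (reduce the b square) = y^4 - 4*y^2 + 2
tr(b^4 a) = tr(b) * tr(b a b^2) - tr(b a b)  (reduce the b square) = y^3*z - x*y^2 - 2*y*z + x
tr(b^4 a^-1) = tr(b^4) * tr(a) - tr(b^4 a)  (eliminate a^-1) = x*y^4 - y^3*z - 3*x*y^2 + 2*y*z + x
tr(a^-2 b^4) = tr(b^4 a^-1) * tr(a) - tr(b^4)  (eliminate a^-1) = x^2*y^4 - x*y^3*z - 3*x^2*y^2 - y^4 + 2*x*y*z + x^2 + 4*y^2 - 2
assemble the triple (tr(r) - 2; tr(r a) - x; tr(r b) - y)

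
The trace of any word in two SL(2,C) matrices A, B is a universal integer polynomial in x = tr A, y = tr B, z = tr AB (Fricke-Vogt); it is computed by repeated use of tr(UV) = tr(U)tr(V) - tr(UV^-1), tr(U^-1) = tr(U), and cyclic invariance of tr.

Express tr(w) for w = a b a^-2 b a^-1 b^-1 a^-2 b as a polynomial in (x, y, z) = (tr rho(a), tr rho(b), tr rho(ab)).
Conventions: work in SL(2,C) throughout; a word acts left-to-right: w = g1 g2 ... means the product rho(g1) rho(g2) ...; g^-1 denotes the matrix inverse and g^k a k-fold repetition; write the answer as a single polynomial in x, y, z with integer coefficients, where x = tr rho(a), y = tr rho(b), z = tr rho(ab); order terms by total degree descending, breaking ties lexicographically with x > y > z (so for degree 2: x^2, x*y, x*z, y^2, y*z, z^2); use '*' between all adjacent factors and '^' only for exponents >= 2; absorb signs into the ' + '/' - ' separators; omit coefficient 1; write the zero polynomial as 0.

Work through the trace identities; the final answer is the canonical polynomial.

x^4*y^2*z^2 - x^5*y*z - x^3*y^3*z - 2*x^3*y*z^3 + x^4*y^2 + x^4*z^2 + x^2*z^4 + 4*x^3*y*z + x*y^3*z + x*y*z^3 - x^4 - 3*x^2*y^2 - 4*x^2*z^2 - 2*x*y*z + 4*x^2 + y^2 - 2

use: trace(b a b) = trace(b) * trace(a b) - trace(a)  (reduce the b square) = y*z - x
trace(b a b a) = trace(a b) * trace(a b) - trace(1)  (split on a) = z^2 - 2
use: trace(a^-1 b a b) = trace(b a b) * trace(a) - trace(b a b a)  (eliminate a^-1) = x*y*z - x^2 - z^2 + 2
trace(b^2) = trace(b) * trace(b) - trace(1)  (reduce the b square) = y^2 - 2
trace(a b^2 a) = trace(a) * trace(b^2 a) - trace(b^2)  (reduce the a square) = x*y*z - x^2 - y^2 + 2
use: trace(a^2 b a b) = trace(a) * trace(b a b a) - trace(b a b)  (reduce the a square) = x*z^2 - y*z - x
trace(b a^2) = trace(a) * trace(b a) - trace(b)  (reduce the a square) = x*z - y
use: trace(a^2 b a) = trace(a) * trace(b a^2) - trace(b a)  (reduce the a square) = x^2*z - x*y - z
trace(a b a b^2 a) = trace(b) * trace(a^2 b a b) - trace(a^2 b a)  (reduce the b square) = x*y*z^2 - x^2*z - y^2*z + z
trace(a b a b a b) = trace(b a b a) * trace(b a) - trace(a b)  (split on b) = z^3 - 3*z
trace(a b a b^2 a b) = trace(b) * trace(a b a b a b) - trace(a b a b a)  (reduce the b square) = y*z^3 - x*z^2 - 2*y*z + x
trace(b a b^2 a b^-1 a) = trace(a b a b^2 a) * trace(b) - trace(a b a b^2 a b)  (eliminate b^-1) = x*y^2*z^2 - x^2*y*z - y^3*z - y*z^3 + x*z^2 + 3*y*z - x
trace(b^-1 a^-1 b a b^2 a) = trace(b a b^2 a b^-1) * trace(a) - trace(b a b^2 a b^-1 a)  (eliminate a^-1) = -x*y^2*z^2 + 2*x^2*y*z + y^3*z + y*z^3 - x^3 - x*y^2 - x*z^2 - 3*y*z + 3*x
trace(b a^-1 b^-1 a^-1 b a b) = trace(b^-1 a^-1 b a b^2) * trace(a) - trace(b^-1 a^-1 b a b^2 a)  (eliminate a^-1) = x*y^2*z^2 - x^2*y*z - y^3*z - y*z^3 + x*y^2 + 3*y*z - x
trace(b a b a b) = trace(b) * trace(a b a b) - trace(a b a)  (reduce the b square) = y*z^2 - x*z - y
trace(b a b a b a b a) = trace(b a b a) * trace(b a b a) - trace(1)  (split on b) = z^4 - 4*z^2 + 2
apply: trace(a^-1 b a b a b a b) = trace(b a b a b a b) * trace(a) - trace(b a b a b a b a)  (eliminate a^-1) = x*y*z^3 - x^2*z^2 - z^4 - 2*x*y*z + x^2 + 4*z^2 - 2
trace(b^-1 a^-1 b a b a b a) = trace(a^-1 b a b a b a) * trace(b) - trace(a^-1 b a b a b a b)  (eliminate b^-1) = -x*y*z^3 + x^2*z^2 + y^2*z^2 + z^4 + x*y*z - x^2 - y^2 - 4*z^2 + 2
trace(b a^-1 b^-1 a^-1 b a b a) = trace(b^-1 a^-1 b a b a b) * trace(a) - trace(b^-1 a^-1 b a b a b a)  (eliminate a^-1) = x*y*z^3 - x^2*z^2 - y^2*z^2 - z^4 + y^2 + 4*z^2 - 2
use: trace(b a^-1 b^-1 a^-1 b a b a^-1) = trace(b a^-1 b^-1 a^-1 b a b) * trace(a) - trace(b a^-1 b^-1 a^-1 b a b a)  (eliminate a^-1) = x^2*y^2*z^2 - x^3*y*z - x*y^3*z - 2*x*y*z^3 + x^2*y^2 + x^2*z^2 + y^2*z^2 + z^4 + 3*x*y*z - x^2 - y^2 - 4*z^2 + 2
trace(a^-1 b a b a^-2 b a^-1 b^-1) = trace(b a^-1 b^-1 a^-1 b a b a^-1) * trace(a) - trace(b a^-1 b^-1 a^-1 b a b)  (eliminate a^-1) = x^3*y^2*z^2 - x^4*y*z - x^2*y^3*z - 2*x^2*y*z^3 + x^3*y^2 + x^3*z^2 + x*z^4 + 4*x^2*y*z + y^3*z + y*z^3 - x^3 - 2*x*y^2 - 4*x*z^2 - 3*y*z + 3*x
use: trace(a^-1 b^2) = trace(b^2) * trace(a) - trace(b^2 a)  (eliminate a^-1) = x*y^2 - y*z - x
trace(b a^-2 b) = trace(a^-1 b^2) * trace(a) - trace(a^-1 b^2 a)  (eliminate a^-1) = x^2*y^2 - x*y*z - x^2 - y^2 + 2
trace(a b a^-2 b a^-1 b^-1 a^-2 b) = trace(a^-1 b a b a^-2 b a^-1 b^-1) * trace(a) - trace(a^-1 b a b a^-2 b a^-1 b^-1 a)  (eliminate a^-1) = x^4*y^2*z^2 - x^5*y*z - x^3*y^3*z - 2*x^3*y*z^3 + x^4*y^2 + x^4*z^2 + x^2*z^4 + 4*x^3*y*z + x*y^3*z + x*y*z^3 - x^4 - 3*x^2*y^2 - 4*x^2*z^2 - 2*x*y*z + 4*x^2 + y^2 - 2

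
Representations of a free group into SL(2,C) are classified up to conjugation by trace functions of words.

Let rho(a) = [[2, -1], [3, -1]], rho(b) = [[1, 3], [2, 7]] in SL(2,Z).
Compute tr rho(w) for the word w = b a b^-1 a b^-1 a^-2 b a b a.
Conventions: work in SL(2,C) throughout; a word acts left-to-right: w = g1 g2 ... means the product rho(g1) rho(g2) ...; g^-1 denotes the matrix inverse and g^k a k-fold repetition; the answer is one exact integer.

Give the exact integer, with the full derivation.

rho(b) = [[1, 3], [2, 7]]
... * rho(a) = [[2, -1], [3, -1]]  ->  [[11, -4], [25, -9]]
... * rho(b^-1) = [[7, -3], [-2, 1]]  ->  [[85, -37], [193, -84]]
... * rho(a) = [[2, -1], [3, -1]]  ->  [[59, -48], [134, -109]]
... * rho(b^-1) = [[7, -3], [-2, 1]]  ->  [[509, -225], [1156, -511]]
... * rho(a^-1) = [[-1, 1], [-3, 2]]  ->  [[166, 59], [377, 134]]
... * rho(a^-1) = [[-1, 1], [-3, 2]]  ->  [[-343, 284], [-779, 645]]
... * rho(b) = [[1, 3], [2, 7]]  ->  [[225, 959], [511, 2178]]
... * rho(a) = [[2, -1], [3, -1]]  ->  [[3327, -1184], [7556, -2689]]
... * rho(b) = [[1, 3], [2, 7]]  ->  [[959, 1693], [2178, 3845]]
... * rho(a) = [[2, -1], [3, -1]]  ->  [[6997, -2652], [15891, -6023]]
tr = 6997 + -6023 = 974

974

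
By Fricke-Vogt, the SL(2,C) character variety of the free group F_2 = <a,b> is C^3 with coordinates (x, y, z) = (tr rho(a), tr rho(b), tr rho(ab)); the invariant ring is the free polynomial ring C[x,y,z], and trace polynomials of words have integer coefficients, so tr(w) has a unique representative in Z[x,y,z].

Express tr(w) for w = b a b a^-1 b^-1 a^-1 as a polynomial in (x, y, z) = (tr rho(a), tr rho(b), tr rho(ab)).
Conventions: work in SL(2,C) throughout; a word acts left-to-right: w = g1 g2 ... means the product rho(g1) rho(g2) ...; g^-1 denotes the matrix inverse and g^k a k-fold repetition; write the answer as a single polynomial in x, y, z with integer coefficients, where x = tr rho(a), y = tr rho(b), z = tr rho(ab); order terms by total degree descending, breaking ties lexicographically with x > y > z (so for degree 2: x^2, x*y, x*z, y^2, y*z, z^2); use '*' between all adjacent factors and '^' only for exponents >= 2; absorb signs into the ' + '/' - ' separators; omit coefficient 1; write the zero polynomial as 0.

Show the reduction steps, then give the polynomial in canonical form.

x*y*z^2 - x^2*z - y^2*z - z^3 + x*y + 3*z

tr(a b a) = tr(a)*tr(b a) - tr(b) = x*z - y
tr(b a b a) = tr(b a)*tr(b a) - tr(1) = z^2 - 2
tr(b a b) = tr(b)*tr(a b) - tr(a) = y*z - x
tr(a b a b a) = tr(a)*tr(b a b a) - tr(b a b) = x*z^2 - y*z - x
tr(a b a b a b) = tr(b a b a)*tr(b a) - tr(a b) = z^3 - 3*z
tr(b a b a b^-1 a) = tr(a b a b a)*tr(b) - tr(a b a b a b) = x*y*z^2 - y^2*z - z^3 - x*y + 3*z
tr(b^-1 a^-1 b a b a) = tr(b a b a b^-1)*tr(a) - tr(b a b a b^-1 a) = -x*y*z^2 + x^2*z + y^2*z + z^3 - 3*z
tr(b a b a^-1 b^-1 a^-1) = tr(b^-1 a^-1 b a b)*tr(a) - tr(b^-1 a^-1 b a b a) = x*y*z^2 - x^2*z - y^2*z - z^3 + x*y + 3*z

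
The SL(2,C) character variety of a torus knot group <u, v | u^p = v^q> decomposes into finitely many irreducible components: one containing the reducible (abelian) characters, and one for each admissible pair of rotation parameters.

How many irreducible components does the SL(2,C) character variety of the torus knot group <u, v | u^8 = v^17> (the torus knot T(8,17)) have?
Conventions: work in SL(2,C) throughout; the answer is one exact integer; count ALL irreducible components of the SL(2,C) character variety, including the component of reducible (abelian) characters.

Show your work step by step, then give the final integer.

57

In the torus knot group T(8,17), u^8 = v^17 is central, so an irreducible representation sends it to +I or -I (Schur).
On an irreducible component, tr(u) is locked at 2*cos(pi*alpha/8) for some alpha in 1..7, and tr(v) at 2*cos(pi*beta/17) for some beta in 1..16.
Consistency of u^8 = (-1)^alpha I with v^17 = (-1)^beta I forces alpha = beta (mod 2).
count pairs: odd alpha (4 choices) x odd beta (8), plus even alpha (3) x even beta (8): 4*8 + 3*8 = 56.
That is 56 components of irreducible characters, and with the reducible (abelian) component the total is 57.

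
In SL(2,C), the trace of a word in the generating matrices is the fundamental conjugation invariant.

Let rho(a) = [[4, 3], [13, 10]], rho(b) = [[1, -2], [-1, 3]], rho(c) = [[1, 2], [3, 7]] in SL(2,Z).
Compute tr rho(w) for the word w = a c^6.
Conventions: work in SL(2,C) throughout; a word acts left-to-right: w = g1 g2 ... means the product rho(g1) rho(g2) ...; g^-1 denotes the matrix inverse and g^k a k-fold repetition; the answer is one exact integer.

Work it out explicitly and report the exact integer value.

3296426

rho(a) = [[4, 3], [13, 10]]
... * rho(c) = [[1, 2], [3, 7]]  ->  [[13, 29], [43, 96]]
... * rho(c) = [[1, 2], [3, 7]]  ->  [[100, 229], [331, 758]]
... * rho(c) = [[1, 2], [3, 7]]  ->  [[787, 1803], [2605, 5968]]
... * rho(c) = [[1, 2], [3, 7]]  ->  [[6196, 14195], [20509, 46986]]
... * rho(c) = [[1, 2], [3, 7]]  ->  [[48781, 111757], [161467, 369920]]
... * rho(c) = [[1, 2], [3, 7]]  ->  [[384052, 879861], [1271227, 2912374]]
tr = 384052 + 2912374 = 3296426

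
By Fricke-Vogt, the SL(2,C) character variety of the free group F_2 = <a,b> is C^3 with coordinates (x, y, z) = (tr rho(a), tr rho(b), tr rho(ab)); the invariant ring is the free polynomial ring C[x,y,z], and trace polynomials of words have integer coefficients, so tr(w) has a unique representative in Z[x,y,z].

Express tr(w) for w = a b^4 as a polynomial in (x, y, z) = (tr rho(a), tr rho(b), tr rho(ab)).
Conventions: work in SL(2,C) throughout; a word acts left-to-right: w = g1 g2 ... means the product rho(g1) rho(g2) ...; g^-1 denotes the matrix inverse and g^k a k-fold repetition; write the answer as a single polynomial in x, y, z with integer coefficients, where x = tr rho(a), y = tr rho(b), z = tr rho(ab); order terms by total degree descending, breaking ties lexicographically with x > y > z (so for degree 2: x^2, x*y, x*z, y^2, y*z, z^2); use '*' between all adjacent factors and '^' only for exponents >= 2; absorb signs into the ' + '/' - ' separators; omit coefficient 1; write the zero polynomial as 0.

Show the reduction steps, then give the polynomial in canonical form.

y^3*z - x*y^2 - 2*y*z + x

tr(a b^2) = tr(b)*tr(a b) - tr(a)   [square of b] = y*z - x
tr(b^2 a b) = tr(b)*tr(a b^2) - tr(a b)   [square of b] = y^2*z - x*y - z
tr(a b^4) = tr(b)*tr(b^2 a b) - tr(b^2 a)   [square of b] = y^3*z - x*y^2 - 2*y*z + x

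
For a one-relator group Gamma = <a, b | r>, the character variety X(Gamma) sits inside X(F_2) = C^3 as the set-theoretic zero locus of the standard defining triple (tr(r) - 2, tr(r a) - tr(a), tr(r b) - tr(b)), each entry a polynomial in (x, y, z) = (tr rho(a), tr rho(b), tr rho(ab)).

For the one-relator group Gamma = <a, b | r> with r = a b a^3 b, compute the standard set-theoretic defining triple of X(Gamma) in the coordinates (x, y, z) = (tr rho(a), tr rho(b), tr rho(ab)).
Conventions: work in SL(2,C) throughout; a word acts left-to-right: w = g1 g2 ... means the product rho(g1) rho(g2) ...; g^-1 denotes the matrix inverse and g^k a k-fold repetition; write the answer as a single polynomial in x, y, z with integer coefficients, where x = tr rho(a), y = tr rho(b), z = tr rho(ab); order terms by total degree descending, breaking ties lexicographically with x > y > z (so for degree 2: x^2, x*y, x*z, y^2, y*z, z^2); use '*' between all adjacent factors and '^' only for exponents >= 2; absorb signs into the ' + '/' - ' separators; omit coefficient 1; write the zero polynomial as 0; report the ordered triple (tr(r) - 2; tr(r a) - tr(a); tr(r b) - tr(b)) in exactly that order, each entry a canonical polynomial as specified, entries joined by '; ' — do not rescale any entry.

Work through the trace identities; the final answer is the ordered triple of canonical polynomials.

tr(b a b a) = tr(b a) tr(b a) - tr(1)   [split at a repeated b] = z^2 - 2
tr(b a b) = tr(b) tr(a b) - tr(a)   [square of b] = y*z - x
tr(a b a b a) = tr(a) tr(b a b a) - tr(b a b)   [square of a] = x*z^2 - y*z - x
tr(a b a^3 b) = tr(a) tr(a b a b a) - tr(a b a b)   [square of a] = x^2*z^2 - x*y*z - x^2 - z^2 + 2
tr(a^2 b) = tr(a) tr(b a) - tr(b) = x*z - y
tr(a^2) = tr(a) tr(a) - tr(1) = x^2 - 2
tr(b a^2 b) = tr(b) tr(a^2 b) - tr(a^2) = x*y*z - x^2 - y^2 + 2
tr(b a^2 b a^2) = tr(a) tr(b a^2 b a) - tr(b a^2 b) = x^2*z^2 - 2*x*y*z + y^2 - 2
tr(a b a^3 b a) = tr(a) tr(b a^2 b a^2) - tr(b a^2 b a) = x^3*z^2 - 2*x^2*y*z + x*y^2 - x*z^2 + y*z - x
tr(b a^3) = tr(a) tr(b a^2) - tr(b a) = x^2*z - x*y - z
tr(a b a^3) = tr(a) tr(b a^3) - tr(b a^2) = x^3*z - x^2*y - 2*x*z + y
tr(a b a^3 b^2) = tr(b) tr(a b a^3 b) - tr(a b a^3) = x^2*y*z^2 - x^3*z - x*y^2*z - y*z^2 + 2*x*z + y
assemble the triple (tr(r) - 2; tr(r a) - x; tr(r b) - y)

x^2*z^2 - x*y*z - x^2 - z^2; x^3*z^2 - 2*x^2*y*z + x*y^2 - x*z^2 + y*z - 2*x; x^2*y*z^2 - x^3*z - x*y^2*z - y*z^2 + 2*x*z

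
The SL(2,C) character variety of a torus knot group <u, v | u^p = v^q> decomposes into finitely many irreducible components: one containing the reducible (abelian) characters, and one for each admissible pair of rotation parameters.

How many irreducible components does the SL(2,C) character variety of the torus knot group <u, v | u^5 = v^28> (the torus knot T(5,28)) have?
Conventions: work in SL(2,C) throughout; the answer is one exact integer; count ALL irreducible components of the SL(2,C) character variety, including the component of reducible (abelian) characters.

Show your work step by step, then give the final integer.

In the torus knot group T(5,28), u^5 = v^28 is central, so an irreducible representation sends it to +I or -I (Schur).
On an irreducible component, tr(u) is locked at 2*cos(pi*alpha/5) for some alpha in 1..4, and tr(v) at 2*cos(pi*beta/28) for some beta in 1..27.
The two central values (-1)^alpha I and (-1)^beta I must be the same matrix, so alpha and beta share a parity.
count pairs: odd alpha (2 choices) x odd beta (14), plus even alpha (2) x even beta (13): 2*14 + 2*13 = 54.
Total: 54 irreducible-character components + 1 reducible (abelian) component = 55.

55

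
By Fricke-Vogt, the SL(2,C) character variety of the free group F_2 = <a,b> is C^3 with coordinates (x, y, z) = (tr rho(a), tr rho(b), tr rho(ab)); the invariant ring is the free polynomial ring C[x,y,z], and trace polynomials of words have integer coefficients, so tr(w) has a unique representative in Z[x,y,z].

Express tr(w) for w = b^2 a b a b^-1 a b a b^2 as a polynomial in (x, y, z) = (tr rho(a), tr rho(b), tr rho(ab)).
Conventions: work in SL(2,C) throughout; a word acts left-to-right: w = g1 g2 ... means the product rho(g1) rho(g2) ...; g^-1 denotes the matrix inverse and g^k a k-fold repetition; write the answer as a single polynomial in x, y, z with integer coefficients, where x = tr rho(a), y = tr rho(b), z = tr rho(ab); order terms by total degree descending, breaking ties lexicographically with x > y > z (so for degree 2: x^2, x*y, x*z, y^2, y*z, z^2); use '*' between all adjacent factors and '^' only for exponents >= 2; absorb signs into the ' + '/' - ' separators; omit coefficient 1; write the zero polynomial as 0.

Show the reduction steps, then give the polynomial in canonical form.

x*y^4*z^3 - x^2*y^3*z^2 - y^5*z^2 - y^3*z^4 - x*y^2*z^3 + x^2*y*z^2 + 5*y^3*z^2 + 2*y*z^4 - x*z^3 - 7*y*z^2 + 2*x*z + y

reduce: tr(b a b a) = tr(b a)*tr(b a) - tr(1) = z^2 - 2
reduce: tr(b a b a b a) = tr(b a b a)*tr(b a) - tr(a b) = z^3 - 3*z
tr(a b a) = tr(a)*tr(b a) - tr(b) = x*z - y
tr(b a b a b) = tr(b)*tr(a b a b) - tr(a b a) = y*z^2 - x*z - y
tr(a b a^2 b a b) = tr(a)*tr(b a b a b a) - tr(b a b a b) = x*z^3 - y*z^2 - 2*x*z + y
tr(b a b) = tr(b)*tr(a b) - tr(a) = y*z - x
tr(b a^2 b a) = tr(a)*tr(b a b a) - tr(b a b) = x*z^2 - y*z - x
reduce: tr(b^2) = tr(b)*tr(b) - tr(1) = y^2 - 2
tr(b a^2 b) = tr(a)*tr(b^2 a) - tr(b^2) = x*y*z - x^2 - y^2 + 2
tr(a b a^2 b a) = tr(a)*tr(b a^2 b a) - tr(b a^2 b) = x^2*z^2 - 2*x*y*z + y^2 - 2
tr(b a b a^2 b a b) = tr(b)*tr(a b a^2 b a b) - tr(a b a^2 b a) = x*y*z^3 - x^2*z^2 - y^2*z^2 + 2
tr(a b a^2 b a b^3) = tr(b)*tr(b a b a^2 b a b) - tr(b a b a^2 b a) = x*y^2*z^3 - x^2*y*z^2 - y^3*z^2 - x*z^3 + y*z^2 + 2*x*z + y
tr(a b a b^4 a b a) = tr(b)*tr(a b a^2 b a b^3) - tr(a b a^2 b a b^2) = x*y^3*z^3 - x^2*y^2*z^2 - y^4*z^2 - 2*x*y*z^3 + x^2*z^2 + 2*y^2*z^2 + 2*x*y*z + y^2 - 2
so tr(a b a b a b a b) = tr(a b a b)*tr(a b a b) - tr(1) = z^4 - 4*z^2 + 2
so tr(a b a b a b a b^2) = tr(b)*tr(a b a b a b a b) - tr(a b a b a b a) = y*z^4 - x*z^3 - 3*y*z^2 + 2*x*z + y
reduce: tr(b a b a b a b a b^2) = tr(b)*tr(a b a b a b a b^2) - tr(a b a b a b a b) = y^2*z^4 - x*y*z^3 - 3*y^2*z^2 - z^4 + 2*x*y*z + y^2 + 4*z^2 - 2
so tr(a b a b^4 a b a b) = tr(b)*tr(b a b a b a b a b^2) - tr(b a b a b a b a b) = y^3*z^4 - x*y^2*z^3 - 3*y^3*z^2 - 2*y*z^4 + 2*x*y^2*z + x*z^3 + y^3 + 7*y*z^2 - 2*x*z - 3*y
tr(b^2 a b a b^-1 a b a b^2) = tr(a b a b^4 a b a)*tr(b) - tr(a b a b^4 a b a b) = x*y^4*z^3 - x^2*y^3*z^2 - y^5*z^2 - y^3*z^4 - x*y^2*z^3 + x^2*y*z^2 + 5*y^3*z^2 + 2*y*z^4 - x*z^3 - 7*y*z^2 + 2*x*z + y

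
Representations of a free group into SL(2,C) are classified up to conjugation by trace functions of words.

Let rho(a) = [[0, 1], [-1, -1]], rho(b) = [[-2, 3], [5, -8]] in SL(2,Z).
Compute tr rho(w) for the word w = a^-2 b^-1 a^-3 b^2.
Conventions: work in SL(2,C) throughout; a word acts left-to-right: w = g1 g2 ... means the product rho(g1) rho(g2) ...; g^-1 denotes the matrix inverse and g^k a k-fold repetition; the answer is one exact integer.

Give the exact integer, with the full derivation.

rho(a^-1) = [[-1, -1], [1, 0]]
... * rho(a^-1) = [[-1, -1], [1, 0]]  ->  [[0, 1], [-1, -1]]
... * rho(b^-1) = [[-8, -3], [-5, -2]]  ->  [[-5, -2], [13, 5]]
... * rho(a^-1) = [[-1, -1], [1, 0]]  ->  [[3, 5], [-8, -13]]
... * rho(a^-1) = [[-1, -1], [1, 0]]  ->  [[2, -3], [-5, 8]]
... * rho(a^-1) = [[-1, -1], [1, 0]]  ->  [[-5, -2], [13, 5]]
... * rho(b) = [[-2, 3], [5, -8]]  ->  [[0, 1], [-1, -1]]
... * rho(b) = [[-2, 3], [5, -8]]  ->  [[5, -8], [-3, 5]]
tr = 5 + 5 = 10

10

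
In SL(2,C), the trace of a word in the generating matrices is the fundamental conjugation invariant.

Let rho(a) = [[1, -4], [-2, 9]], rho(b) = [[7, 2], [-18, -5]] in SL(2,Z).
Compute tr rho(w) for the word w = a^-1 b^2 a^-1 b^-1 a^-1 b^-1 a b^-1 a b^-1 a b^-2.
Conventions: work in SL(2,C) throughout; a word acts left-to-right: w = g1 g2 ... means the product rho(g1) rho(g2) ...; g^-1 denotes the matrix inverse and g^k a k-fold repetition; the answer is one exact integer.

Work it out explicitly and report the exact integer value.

rho(a^-1) = [[9, 4], [2, 1]]
... * rho(b) = [[7, 2], [-18, -5]]  ->  [[-9, -2], [-4, -1]]
... * rho(b) = [[7, 2], [-18, -5]]  ->  [[-27, -8], [-10, -3]]
... * rho(a^-1) = [[9, 4], [2, 1]]  ->  [[-259, -116], [-96, -43]]
... * rho(b^-1) = [[-5, -2], [18, 7]]  ->  [[-793, -294], [-294, -109]]
... * rho(a^-1) = [[9, 4], [2, 1]]  ->  [[-7725, -3466], [-2864, -1285]]
... * rho(b^-1) = [[-5, -2], [18, 7]]  ->  [[-23763, -8812], [-8810, -3267]]
... * rho(a) = [[1, -4], [-2, 9]]  ->  [[-6139, 15744], [-2276, 5837]]
... * rho(b^-1) = [[-5, -2], [18, 7]]  ->  [[314087, 122486], [116446, 45411]]
... * rho(a) = [[1, -4], [-2, 9]]  ->  [[69115, -153974], [25624, -57085]]
... * rho(b^-1) = [[-5, -2], [18, 7]]  ->  [[-3117107, -1216048], [-1155650, -450843]]
... * rho(a) = [[1, -4], [-2, 9]]  ->  [[-685011, 1523996], [-253964, 565013]]
... * rho(b^-1) = [[-5, -2], [18, 7]]  ->  [[30856983, 12037994], [11440054, 4463019]]
... * rho(b^-1) = [[-5, -2], [18, 7]]  ->  [[62398977, 22551992], [23134072, 8361025]]
tr = 62398977 + 8361025 = 70760002

70760002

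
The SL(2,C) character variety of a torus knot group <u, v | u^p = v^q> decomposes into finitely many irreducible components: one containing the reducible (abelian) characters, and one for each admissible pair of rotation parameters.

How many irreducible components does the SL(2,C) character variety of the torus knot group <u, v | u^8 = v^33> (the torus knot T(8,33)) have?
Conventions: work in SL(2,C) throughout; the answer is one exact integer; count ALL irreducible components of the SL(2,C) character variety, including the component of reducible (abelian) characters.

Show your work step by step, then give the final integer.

Gamma = < u, v | u^8 = v^33 > (torus knot T(8,33)); the central element u^8 = v^33 acts as +I or -I in any irreducible SL(2,C) representation.
So on each irreducible component the traces are pinned: tr(u) = 2*cos(pi*alpha/8) with 1 <= alpha <= 7, tr(v) = 2*cos(pi*beta/33) with 1 <= beta <= 32.
u^8 = (-1)^alpha I and v^33 = (-1)^beta I must agree, so alpha and beta have equal parity.
count pairs: odd alpha (4 choices) x odd beta (16), plus even alpha (3) x even beta (16): 4*16 + 3*16 = 112.
That is 112 components of irreducible characters, and with the reducible (abelian) component the total is 113.

113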